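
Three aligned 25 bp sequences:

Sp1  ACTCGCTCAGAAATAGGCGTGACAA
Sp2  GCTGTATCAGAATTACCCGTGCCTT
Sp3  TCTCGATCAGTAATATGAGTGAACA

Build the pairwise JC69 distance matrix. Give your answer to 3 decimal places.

d(Sp1,Sp2) = 0.572, d(Sp1,Sp3) = 0.351, d(Sp2,Sp3) = 0.766

Sp1–Sp2: 10/25 sites differ → p = 0.4, d = −0.75 ln(1 − 0.533333) = 0.571605 ≈ 0.572.
Sp1–Sp3: 7/25 sites differ → p = 0.28, d = −0.75 ln(1 − 0.373333) = 0.350505 ≈ 0.351.
Sp2–Sp3: 12/25 sites differ → p = 0.48, d = −0.75 ln(1 − 0.64) = 0.766238 ≈ 0.766.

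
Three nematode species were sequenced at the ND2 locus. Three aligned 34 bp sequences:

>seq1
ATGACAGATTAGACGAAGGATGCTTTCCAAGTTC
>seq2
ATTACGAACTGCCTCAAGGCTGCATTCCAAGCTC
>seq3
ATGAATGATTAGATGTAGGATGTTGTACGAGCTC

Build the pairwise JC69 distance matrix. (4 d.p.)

d(seq1,seq2) = 0.4770, d(seq1,seq3) = 0.3265, d(seq2,seq3) = 0.7405

seq1–seq2: 12/34 sites differ → p ≈ 0.352941, d = −0.75 ln(1 − 0.470588) = 0.476991 ≈ 0.4770.
seq1–seq3: 9/34 sites differ → p ≈ 0.264706, d = −0.75 ln(1 − 0.352941) = 0.326488 ≈ 0.3265.
seq2–seq3: 16/34 sites differ → p ≈ 0.470588, d = −0.75 ln(1 − 0.627451) = 0.740540 ≈ 0.7405.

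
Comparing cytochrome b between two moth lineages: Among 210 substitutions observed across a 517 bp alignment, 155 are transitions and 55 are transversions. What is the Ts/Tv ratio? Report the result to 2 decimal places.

R = 155/55 = 2.818181… ≈ 2.82 (to 2 d.p.).

2.82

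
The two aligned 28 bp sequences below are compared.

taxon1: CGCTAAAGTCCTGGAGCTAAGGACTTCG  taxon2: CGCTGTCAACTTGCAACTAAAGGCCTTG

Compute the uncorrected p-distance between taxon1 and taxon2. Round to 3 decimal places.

0.429

The sequences differ at 12 of 28 positions.
p = 12/28 = 0.428571… ≈ 0.429 (to 3 d.p.).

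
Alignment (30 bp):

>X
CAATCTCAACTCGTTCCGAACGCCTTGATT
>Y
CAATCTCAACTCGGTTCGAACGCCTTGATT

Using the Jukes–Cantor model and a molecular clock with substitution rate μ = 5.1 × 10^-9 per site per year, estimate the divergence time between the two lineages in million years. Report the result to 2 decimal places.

6.84

The sequences differ at 2 of 30 sites (14, 16), so p = 2/30 ≈ 0.066667.
d = −(3/4) ln(1 − 4p/3) = −0.75 ln(1 − 0.088889) = −0.75 ln(0.911111)
  = −0.75 × (-0.093091) = 0.069818 substitutions/site.
Under a molecular clock d = 2μt, so t = d/(2μ) = 0.069818 / (2 × 5.1 × 10^-9) = 6.84 million years.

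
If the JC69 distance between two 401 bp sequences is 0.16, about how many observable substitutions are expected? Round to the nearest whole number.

Invert JC69: p = (3/4)(1 − e^(−4d/3)) = 0.75 × (1 − e^(-0.213333)) = 0.75 × (1 − 0.807887) = 0.144085.
Expected differing sites = pL ≈ 0.144085 × 401 = 57.778085 ≈ 58.

58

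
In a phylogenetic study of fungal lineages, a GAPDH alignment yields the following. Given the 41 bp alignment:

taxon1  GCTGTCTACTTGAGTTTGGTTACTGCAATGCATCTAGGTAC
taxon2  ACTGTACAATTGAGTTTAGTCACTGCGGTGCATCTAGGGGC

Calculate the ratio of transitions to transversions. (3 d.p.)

2.333

Transitions are A↔G and C↔T; transversions are all other mismatches.
Transitions: 7. Transversions: 3.
R = 7/3 = 2.333333… ≈ 2.333 (to 3 d.p.).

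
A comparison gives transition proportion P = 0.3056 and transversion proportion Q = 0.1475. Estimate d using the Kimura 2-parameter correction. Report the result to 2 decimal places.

0.80

Under the Kimura two-parameter model, d = −½ ln(1 − 2P − Q) − ¼ ln(1 − 2Q).
1 − 2P − Q = 0.2413, giving −½ ln(0.2413) = 0.710857.
1 − 2Q = 0.705, giving −¼ ln(0.705) = 0.087389.
d = 0.710857 + 0.087389 = 0.798246.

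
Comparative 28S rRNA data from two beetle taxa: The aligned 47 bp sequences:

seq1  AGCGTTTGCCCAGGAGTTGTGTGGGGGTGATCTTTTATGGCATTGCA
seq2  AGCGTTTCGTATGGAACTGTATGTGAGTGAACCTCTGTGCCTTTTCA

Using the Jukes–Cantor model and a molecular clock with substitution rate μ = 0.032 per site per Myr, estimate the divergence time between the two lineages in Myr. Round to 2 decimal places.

The sequences differ at 17 of 47 sites, so p = 17/47 ≈ 0.361702.
d = −(3/4) ln(1 − 4p/3) = −0.75 ln(1 − 0.482269) = −0.75 ln(0.517731)
  = −0.75 × (-0.658299) = 0.493724 substitutions/site.
Under a molecular clock d = 2μt, so t = d/(2μ) = 0.493724 / (2 × 0.032) = 7.71 Myr.

7.71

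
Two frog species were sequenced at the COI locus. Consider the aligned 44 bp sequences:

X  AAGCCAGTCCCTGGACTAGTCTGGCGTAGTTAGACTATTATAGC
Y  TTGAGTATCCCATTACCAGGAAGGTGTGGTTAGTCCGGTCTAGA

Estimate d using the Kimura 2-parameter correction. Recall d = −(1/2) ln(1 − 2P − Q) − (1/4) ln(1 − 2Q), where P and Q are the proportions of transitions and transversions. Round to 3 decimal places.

Of 44 sites, 6 differences are transitions and 15 are transversions, so P = 6/44 ≈ 0.136364 and Q = 15/44 ≈ 0.340909.
Under the Kimura two-parameter model, d = −½ ln(1 − 2P − Q) − ¼ ln(1 − 2Q).
1 − 2P − Q = 0.386363, giving −½ ln(0.386363) = 0.475489.
1 − 2Q = 0.318182, giving −¼ ln(0.318182) = 0.286283.
d = 0.475489 + 0.286283 = 0.761772.

0.762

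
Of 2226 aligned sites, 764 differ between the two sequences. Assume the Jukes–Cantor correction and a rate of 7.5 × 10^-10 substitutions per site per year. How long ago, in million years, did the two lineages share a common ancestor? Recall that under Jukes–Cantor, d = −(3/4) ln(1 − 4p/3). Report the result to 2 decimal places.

p = 764/2226 ≈ 0.343217.
d = −(3/4) ln(1 − 4p/3) = −0.75 ln(1 − 0.457623) = −0.75 ln(0.542377)
  = −0.75 × (-0.611794) = 0.458846 substitutions/site.
Under a molecular clock d = 2μt, so t = d/(2μ) = 0.458846 / (2 × 7.5 × 10^-10) = 305.90 million years.

305.90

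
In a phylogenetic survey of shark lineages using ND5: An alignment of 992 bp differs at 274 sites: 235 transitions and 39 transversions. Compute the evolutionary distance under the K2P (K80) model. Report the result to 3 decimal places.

P = 235/992 ≈ 0.236895 and Q = 39/992 ≈ 0.039315.
Under the Kimura two-parameter model, d = −½ ln(1 − 2P − Q) − ¼ ln(1 − 2Q).
1 − 2P − Q = 0.486895, giving −½ ln(0.486895) = 0.359853.
1 − 2Q = 0.92137, giving −¼ ln(0.92137) = 0.020473.
d = 0.359853 + 0.020473 = 0.380326.

0.380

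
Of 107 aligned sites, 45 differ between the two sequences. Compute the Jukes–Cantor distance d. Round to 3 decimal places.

0.617

p = 45/107 ≈ 0.420561.
d = −(3/4) ln(1 − 4p/3) = −0.75 ln(1 − 0.560748) = −0.75 ln(0.439252)
  = −0.75 × (-0.822682) = 0.617012 substitutions/site.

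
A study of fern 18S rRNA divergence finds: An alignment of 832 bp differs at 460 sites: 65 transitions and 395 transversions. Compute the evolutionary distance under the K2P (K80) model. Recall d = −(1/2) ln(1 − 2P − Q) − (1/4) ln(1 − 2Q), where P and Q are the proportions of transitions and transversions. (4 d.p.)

1.2450

P = 65/832 = 0.078125 and Q = 395/832 ≈ 0.47476.
Under the Kimura two-parameter model, d = −½ ln(1 − 2P − Q) − ¼ ln(1 − 2Q).
1 − 2P − Q = 0.36899, giving −½ ln(0.36899) = 0.498493.
1 − 2Q = 0.05048, giving −¼ ln(0.05048) = 0.746545.
d = 0.498493 + 0.746545 = 1.245038.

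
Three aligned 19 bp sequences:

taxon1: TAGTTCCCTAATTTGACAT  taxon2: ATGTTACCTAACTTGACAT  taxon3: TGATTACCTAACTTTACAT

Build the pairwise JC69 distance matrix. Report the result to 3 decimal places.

taxon1–taxon2: 4/19 sites differ → p ≈ 0.210526, d = −0.75 ln(1 − 0.280701) = 0.247109 ≈ 0.247.
taxon1–taxon3: 5/19 sites differ → p ≈ 0.263158, d = −0.75 ln(1 − 0.350877) = 0.324100 ≈ 0.324.
taxon2–taxon3: 4/19 sites differ → p ≈ 0.210526, d = −0.75 ln(1 − 0.280701) = 0.247109 ≈ 0.247.

d(taxon1,taxon2) = 0.247, d(taxon1,taxon3) = 0.324, d(taxon2,taxon3) = 0.247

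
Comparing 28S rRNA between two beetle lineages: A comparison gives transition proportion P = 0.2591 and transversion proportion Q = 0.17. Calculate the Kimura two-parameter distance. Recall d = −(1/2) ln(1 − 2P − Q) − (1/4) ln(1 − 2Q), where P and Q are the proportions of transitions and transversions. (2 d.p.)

0.69

Under the Kimura two-parameter model, d = −½ ln(1 − 2P − Q) − ¼ ln(1 − 2Q).
1 − 2P − Q = 0.3118, giving −½ ln(0.3118) = 0.582697.
1 − 2Q = 0.66, giving −¼ ln(0.66) = 0.103879.
d = 0.582697 + 0.103879 = 0.686576.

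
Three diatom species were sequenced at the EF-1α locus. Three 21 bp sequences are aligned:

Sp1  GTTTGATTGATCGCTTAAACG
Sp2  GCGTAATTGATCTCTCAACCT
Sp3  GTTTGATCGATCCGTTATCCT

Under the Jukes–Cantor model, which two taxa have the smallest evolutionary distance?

Sp1–Sp2: 7/21 differ, p = 0.333, d = 0.441.
Sp1–Sp3: 6/21 differ, p = 0.286, d = 0.360.
Sp2–Sp3: 8/21 differ, p = 0.381, d = 0.532.
The smallest distance is between Sp1 and Sp3.

Sp1 and Sp3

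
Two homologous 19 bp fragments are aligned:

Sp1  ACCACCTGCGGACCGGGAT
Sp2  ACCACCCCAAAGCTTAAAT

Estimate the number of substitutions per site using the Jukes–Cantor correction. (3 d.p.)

0.907

The sequences differ at 10 of 19 sites (7, 8, 9, 10, 11, 12, 14, 15, 16, 17), so p = 10/19 ≈ 0.526316.
d = −(3/4) ln(1 − 4p/3) = −0.75 ln(1 − 0.701755) = −0.75 ln(0.298245)
  = −0.75 × (-1.209840) = 0.907380 substitutions/site.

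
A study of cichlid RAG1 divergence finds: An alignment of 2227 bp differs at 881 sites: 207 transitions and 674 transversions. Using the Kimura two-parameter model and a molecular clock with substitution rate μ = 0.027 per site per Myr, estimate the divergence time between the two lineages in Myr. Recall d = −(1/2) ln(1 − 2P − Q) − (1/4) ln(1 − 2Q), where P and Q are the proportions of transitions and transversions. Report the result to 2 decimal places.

P = 207/2227 ≈ 0.09295 and Q = 674/2227 ≈ 0.302649.
Under the Kimura two-parameter model, d = −½ ln(1 − 2P − Q) − ¼ ln(1 − 2Q).
1 − 2P − Q = 0.511451, giving −½ ln(0.511451) = 0.335252.
1 − 2Q = 0.394702, giving −¼ ln(0.394702) = 0.232406.
d = 0.335252 + 0.232406 = 0.567658.
Under a molecular clock d = 2μt, so t = d/(2μ) = 0.567658 / (2 × 0.027) = 10.51 Myr.

10.51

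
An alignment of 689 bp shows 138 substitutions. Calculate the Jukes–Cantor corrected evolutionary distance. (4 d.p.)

0.2330

p = 138/689 ≈ 0.20029.
d = −(3/4) ln(1 − 4p/3) = −0.75 ln(1 − 0.267053) = −0.75 ln(0.732947)
  = −0.75 × (-0.310682) = 0.233012 substitutions/site.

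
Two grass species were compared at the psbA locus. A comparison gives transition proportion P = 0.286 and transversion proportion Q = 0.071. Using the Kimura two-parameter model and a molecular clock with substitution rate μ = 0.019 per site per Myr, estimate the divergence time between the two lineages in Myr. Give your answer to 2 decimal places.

Under the Kimura two-parameter model, d = −½ ln(1 − 2P − Q) − ¼ ln(1 − 2Q).
1 − 2P − Q = 0.357, giving −½ ln(0.357) = 0.515010.
1 − 2Q = 0.858, giving −¼ ln(0.858) = 0.038288.
d = 0.515010 + 0.038288 = 0.553298.
Under a molecular clock d = 2μt, so t = d/(2μ) = 0.553298 / (2 × 0.019) = 14.56 Myr.

14.56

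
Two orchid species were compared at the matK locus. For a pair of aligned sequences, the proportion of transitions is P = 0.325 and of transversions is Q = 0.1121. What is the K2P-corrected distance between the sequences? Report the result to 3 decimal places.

0.781

Under the Kimura two-parameter model, d = −½ ln(1 − 2P − Q) − ¼ ln(1 − 2Q).
1 − 2P − Q = 0.2379, giving −½ ln(0.2379) = 0.717952.
1 − 2Q = 0.7758, giving −¼ ln(0.7758) = 0.063465.
d = 0.717952 + 0.063465 = 0.781417.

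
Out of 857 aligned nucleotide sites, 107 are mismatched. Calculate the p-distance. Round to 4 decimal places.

0.1249

p = 107/857 = 0.124854… ≈ 0.1249 (to 4 d.p.).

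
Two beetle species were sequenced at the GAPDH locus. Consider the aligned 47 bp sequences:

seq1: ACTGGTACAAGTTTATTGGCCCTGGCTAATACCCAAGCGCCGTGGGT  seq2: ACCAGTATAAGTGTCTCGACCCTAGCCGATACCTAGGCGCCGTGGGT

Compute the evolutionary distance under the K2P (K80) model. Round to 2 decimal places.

0.34

Of 47 sites, 10 differences are transitions and 2 are transversions, so P = 10/47 ≈ 0.212766 and Q = 2/47 ≈ 0.042553.
Under the Kimura two-parameter model, d = −½ ln(1 − 2P − Q) − ¼ ln(1 − 2Q).
1 − 2P − Q = 0.531915, giving −½ ln(0.531915) = 0.315636.
1 − 2Q = 0.914894, giving −¼ ln(0.914894) = 0.022237.
d = 0.315636 + 0.022237 = 0.337873.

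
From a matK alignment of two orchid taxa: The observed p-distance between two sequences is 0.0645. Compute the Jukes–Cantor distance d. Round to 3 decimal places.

d = −(3/4) ln(1 − 4p/3) = −0.75 ln(1 − 0.086) = −0.75 ln(0.914)
  = −0.75 × (-0.089925) = 0.067444 substitutions/site.

0.067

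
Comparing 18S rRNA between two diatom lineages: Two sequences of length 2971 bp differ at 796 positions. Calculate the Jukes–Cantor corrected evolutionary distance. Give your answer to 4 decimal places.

p = 796/2971 ≈ 0.267923.
d = −(3/4) ln(1 − 4p/3) = −0.75 ln(1 − 0.357231) = −0.75 ln(0.642769)
  = −0.75 × (-0.441970) = 0.331478 substitutions/site.

0.3315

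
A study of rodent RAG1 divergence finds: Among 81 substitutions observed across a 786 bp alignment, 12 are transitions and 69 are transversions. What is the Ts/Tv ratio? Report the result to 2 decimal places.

R = 12/69 = 0.173913… ≈ 0.17 (to 2 d.p.).

0.17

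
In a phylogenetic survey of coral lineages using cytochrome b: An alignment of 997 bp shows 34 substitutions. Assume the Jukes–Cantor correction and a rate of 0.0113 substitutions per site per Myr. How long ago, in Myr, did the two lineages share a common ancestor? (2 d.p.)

1.54

p = 34/997 ≈ 0.034102.
d = −(3/4) ln(1 − 4p/3) = −0.75 ln(1 − 0.045469) = −0.75 ln(0.954531)
  = −0.75 × (-0.046535) = 0.034901 substitutions/site.
Under a molecular clock d = 2μt, so t = d/(2μ) = 0.034901 / (2 × 0.0113) = 1.54 Myr.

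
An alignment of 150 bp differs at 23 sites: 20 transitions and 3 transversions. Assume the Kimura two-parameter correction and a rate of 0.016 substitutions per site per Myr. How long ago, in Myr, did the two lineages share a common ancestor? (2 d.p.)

5.60

P = 20/150 ≈ 0.133333 and Q = 3/150 = 0.02.
Under the Kimura two-parameter model, d = −½ ln(1 − 2P − Q) − ¼ ln(1 − 2Q).
1 − 2P − Q = 0.713334, giving −½ ln(0.713334) = 0.168903.
1 − 2Q = 0.96, giving −¼ ln(0.96) = 0.010205.
d = 0.168903 + 0.010205 = 0.179108.
Under a molecular clock d = 2μt, so t = d/(2μ) = 0.179108 / (2 × 0.016) = 5.60 Myr.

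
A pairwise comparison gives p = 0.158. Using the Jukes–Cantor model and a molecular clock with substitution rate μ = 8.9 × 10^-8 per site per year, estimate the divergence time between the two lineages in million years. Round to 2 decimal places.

d = −(3/4) ln(1 − 4p/3) = −0.75 ln(1 − 0.210667) = −0.75 ln(0.789333)
  = −0.75 × (-0.236567) = 0.177425 substitutions/site.
Under a molecular clock d = 2μt, so t = d/(2μ) = 0.177425 / (2 × 8.9 × 10^-8) = 1.00 million years.

1.00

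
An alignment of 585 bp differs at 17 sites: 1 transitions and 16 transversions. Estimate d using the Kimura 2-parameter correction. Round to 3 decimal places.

0.030

P = 1/585 ≈ 0.001709 and Q = 16/585 ≈ 0.02735.
Under the Kimura two-parameter model, d = −½ ln(1 − 2P − Q) − ¼ ln(1 − 2Q).
1 − 2P − Q = 0.969232, giving −½ ln(0.969232) = 0.015626.
1 − 2Q = 0.9453, giving −¼ ln(0.9453) = 0.014063.
d = 0.015626 + 0.014063 = 0.029689.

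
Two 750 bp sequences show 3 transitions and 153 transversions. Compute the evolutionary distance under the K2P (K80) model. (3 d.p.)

P = 3/750 = 0.004 and Q = 153/750 = 0.204.
Under the Kimura two-parameter model, d = −½ ln(1 − 2P − Q) − ¼ ln(1 − 2Q).
1 − 2P − Q = 0.788, giving −½ ln(0.788) = 0.119129.
1 − 2Q = 0.592, giving −¼ ln(0.592) = 0.131062.
d = 0.119129 + 0.131062 = 0.250191.

0.250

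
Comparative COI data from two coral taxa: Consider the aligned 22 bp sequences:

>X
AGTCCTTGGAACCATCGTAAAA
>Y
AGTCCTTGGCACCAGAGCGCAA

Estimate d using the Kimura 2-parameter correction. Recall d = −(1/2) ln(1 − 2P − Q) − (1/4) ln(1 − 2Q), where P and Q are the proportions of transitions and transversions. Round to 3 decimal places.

Of 22 sites, 2 differences are transitions and 4 are transversions, so P = 2/22 ≈ 0.090909 and Q = 4/22 ≈ 0.181818.
Under the Kimura two-parameter model, d = −½ ln(1 − 2P − Q) − ¼ ln(1 − 2Q).
1 − 2P − Q = 0.636364, giving −½ ln(0.636364) = 0.225992.
1 − 2Q = 0.636364, giving −¼ ln(0.636364) = 0.112996.
d = 0.225992 + 0.112996 = 0.338988.

0.339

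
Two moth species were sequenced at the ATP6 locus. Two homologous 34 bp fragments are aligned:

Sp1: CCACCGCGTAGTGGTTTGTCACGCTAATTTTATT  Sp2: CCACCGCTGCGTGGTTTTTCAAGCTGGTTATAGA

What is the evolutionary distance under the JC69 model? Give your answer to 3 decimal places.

0.373

The sequences differ at 10 of 34 sites (8, 9, 10, 18, 22, 26, 27, 30, 33, 34), so p = 10/34 ≈ 0.294118.
d = −(3/4) ln(1 − 4p/3) = −0.75 ln(1 − 0.392157) = −0.75 ln(0.607843)
  = −0.75 × (-0.497839) = 0.373379 substitutions/site.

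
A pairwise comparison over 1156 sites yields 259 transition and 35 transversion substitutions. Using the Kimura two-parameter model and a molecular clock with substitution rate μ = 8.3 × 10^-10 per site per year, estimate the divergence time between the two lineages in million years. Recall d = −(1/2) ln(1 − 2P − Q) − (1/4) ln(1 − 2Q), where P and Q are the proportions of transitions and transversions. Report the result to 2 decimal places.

205.43

P = 259/1156 ≈ 0.224048 and Q = 35/1156 ≈ 0.030277.
Under the Kimura two-parameter model, d = −½ ln(1 − 2P − Q) − ¼ ln(1 − 2Q).
1 − 2P − Q = 0.521627, giving −½ ln(0.521627) = 0.325401.
1 − 2Q = 0.939446, giving −¼ ln(0.939446) = 0.015616.
d = 0.325401 + 0.015616 = 0.341017.
Under a molecular clock d = 2μt, so t = d/(2μ) = 0.341017 / (2 × 8.3 × 10^-10) = 205.43 million years.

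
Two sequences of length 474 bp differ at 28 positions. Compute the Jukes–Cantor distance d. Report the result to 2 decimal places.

0.06

p = 28/474 ≈ 0.059072.
d = −(3/4) ln(1 − 4p/3) = −0.75 ln(1 − 0.078763) = −0.75 ln(0.921237)
  = −0.75 × (-0.082038) = 0.061529 substitutions/site.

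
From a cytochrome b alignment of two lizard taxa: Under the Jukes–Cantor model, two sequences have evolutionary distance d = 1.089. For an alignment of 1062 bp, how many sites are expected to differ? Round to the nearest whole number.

Invert JC69: p = (3/4)(1 − e^(−4d/3)) = 0.75 × (1 − e^(-1.452)) = 0.75 × (1 − 0.234102) = 0.574424.
Expected differing sites = pL ≈ 0.574424 × 1062 = 610.038288 ≈ 610.

610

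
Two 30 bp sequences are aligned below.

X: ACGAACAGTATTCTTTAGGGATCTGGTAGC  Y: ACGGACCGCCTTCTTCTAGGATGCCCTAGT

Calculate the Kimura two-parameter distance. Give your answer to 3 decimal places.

Of 30 sites, 6 differences are transitions and 6 are transversions, so P = 6/30 = 0.2 and Q = 6/30 = 0.2.
Under the Kimura two-parameter model, d = −½ ln(1 − 2P − Q) − ¼ ln(1 − 2Q).
1 − 2P − Q = 0.4, giving −½ ln(0.4) = 0.458145.
1 − 2Q = 0.6, giving −¼ ln(0.6) = 0.127706.
d = 0.458145 + 0.127706 = 0.585851.

0.586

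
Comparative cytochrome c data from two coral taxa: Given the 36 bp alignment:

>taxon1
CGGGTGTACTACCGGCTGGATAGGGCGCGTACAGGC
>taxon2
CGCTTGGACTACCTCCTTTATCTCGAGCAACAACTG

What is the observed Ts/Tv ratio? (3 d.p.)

Transitions are A↔G and C↔T; transversions are all other mismatches.
Transitions: 1. Transversions: 17.
R = 1/17 = 0.058823… ≈ 0.059 (to 3 d.p.).

0.059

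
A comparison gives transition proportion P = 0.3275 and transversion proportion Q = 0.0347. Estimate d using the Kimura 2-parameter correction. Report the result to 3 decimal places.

0.603

Under the Kimura two-parameter model, d = −½ ln(1 − 2P − Q) − ¼ ln(1 − 2Q).
1 − 2P − Q = 0.3103, giving −½ ln(0.3103) = 0.585108.
1 − 2Q = 0.9306, giving −¼ ln(0.9306) = 0.017981.
d = 0.585108 + 0.017981 = 0.603089.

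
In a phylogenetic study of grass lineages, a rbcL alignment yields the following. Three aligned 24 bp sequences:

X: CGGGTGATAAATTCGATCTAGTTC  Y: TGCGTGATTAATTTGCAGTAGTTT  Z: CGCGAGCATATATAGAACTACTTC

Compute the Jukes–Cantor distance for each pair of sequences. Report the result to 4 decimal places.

d(X,Y) = 0.4408, d(X,Z) = 0.6082, d(Y,Z) = 0.7083

X–Y: 8/24 sites differ → p ≈ 0.333333, d = −0.75 ln(1 − 0.444444) = 0.440839 ≈ 0.4408.
X–Z: 10/24 sites differ → p ≈ 0.416667, d = −0.75 ln(1 − 0.555556) = 0.608198 ≈ 0.6082.
Y–Z: 11/24 sites differ → p ≈ 0.458333, d = −0.75 ln(1 − 0.611111) = 0.708346 ≈ 0.7083.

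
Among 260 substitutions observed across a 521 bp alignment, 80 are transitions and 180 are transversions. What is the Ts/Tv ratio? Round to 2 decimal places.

R = 80/180 = 0.444444… ≈ 0.44 (to 2 d.p.).

0.44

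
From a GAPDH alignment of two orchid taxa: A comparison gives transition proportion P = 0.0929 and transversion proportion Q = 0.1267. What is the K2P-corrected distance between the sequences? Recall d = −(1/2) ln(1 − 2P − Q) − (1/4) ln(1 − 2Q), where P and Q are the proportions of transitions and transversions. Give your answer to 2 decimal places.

0.26

Under the Kimura two-parameter model, d = −½ ln(1 − 2P − Q) − ¼ ln(1 − 2Q).
1 − 2P − Q = 0.6875, giving −½ ln(0.6875) = 0.187347.
1 − 2Q = 0.7466, giving −¼ ln(0.7466) = 0.073056.
d = 0.187347 + 0.073056 = 0.260403.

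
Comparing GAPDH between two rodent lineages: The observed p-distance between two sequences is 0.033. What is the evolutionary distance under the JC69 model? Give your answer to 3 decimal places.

d = −(3/4) ln(1 − 4p/3) = −0.75 ln(1 − 0.044) = −0.75 ln(0.956)
  = −0.75 × (-0.044997) = 0.033748 substitutions/site.

0.034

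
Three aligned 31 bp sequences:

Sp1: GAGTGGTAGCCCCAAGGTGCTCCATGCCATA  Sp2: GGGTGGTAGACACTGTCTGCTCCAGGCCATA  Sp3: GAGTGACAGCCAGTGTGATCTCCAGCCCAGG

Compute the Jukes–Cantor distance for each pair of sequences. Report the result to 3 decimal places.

d(Sp1,Sp2) = 0.316, d(Sp1,Sp3) = 0.614, d(Sp2,Sp3) = 0.481

Sp1–Sp2: 8/31 sites differ → p ≈ 0.258065, d = −0.75 ln(1 − 0.344087) = 0.316295 ≈ 0.316.
Sp1–Sp3: 13/31 sites differ → p ≈ 0.419355, d = −0.75 ln(1 − 0.55914) = 0.614271 ≈ 0.614.
Sp2–Sp3: 11/31 sites differ → p ≈ 0.354839, d = −0.75 ln(1 − 0.473119) = 0.480585 ≈ 0.481.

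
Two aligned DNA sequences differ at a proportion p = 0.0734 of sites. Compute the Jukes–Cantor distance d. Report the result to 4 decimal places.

0.0772

d = −(3/4) ln(1 − 4p/3) = −0.75 ln(1 − 0.097867) = −0.75 ln(0.902133)
  = −0.75 × (-0.102993) = 0.077245 substitutions/site.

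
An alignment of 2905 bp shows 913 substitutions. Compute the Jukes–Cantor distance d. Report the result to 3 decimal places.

p = 913/2905 ≈ 0.314286.
d = −(3/4) ln(1 − 4p/3) = −0.75 ln(1 − 0.419048) = −0.75 ln(0.580952)
  = −0.75 × (-0.543087) = 0.407315 substitutions/site.

0.407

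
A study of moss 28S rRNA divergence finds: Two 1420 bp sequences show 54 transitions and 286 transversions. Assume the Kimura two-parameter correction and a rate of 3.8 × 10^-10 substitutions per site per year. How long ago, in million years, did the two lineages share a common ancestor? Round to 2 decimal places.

383.39

P = 54/1420 ≈ 0.038028 and Q = 286/1420 ≈ 0.201408.
Under the Kimura two-parameter model, d = −½ ln(1 − 2P − Q) − ¼ ln(1 − 2Q).
1 − 2P − Q = 0.722536, giving −½ ln(0.722536) = 0.162494.
1 − 2Q = 0.597184, giving −¼ ln(0.597184) = 0.128883.
d = 0.162494 + 0.128883 = 0.291377.
Under a molecular clock d = 2μt, so t = d/(2μ) = 0.291377 / (2 × 3.8 × 10^-10) = 383.39 million years.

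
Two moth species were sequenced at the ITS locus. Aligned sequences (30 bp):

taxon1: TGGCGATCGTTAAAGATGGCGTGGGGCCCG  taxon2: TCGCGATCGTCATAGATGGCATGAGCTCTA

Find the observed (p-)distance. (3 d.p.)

The sequences differ at 9 of 30 positions (sites 2, 11, 13, 21, 24, 26, 27, 29, 30).
p = 9/30 = 0.300.

0.300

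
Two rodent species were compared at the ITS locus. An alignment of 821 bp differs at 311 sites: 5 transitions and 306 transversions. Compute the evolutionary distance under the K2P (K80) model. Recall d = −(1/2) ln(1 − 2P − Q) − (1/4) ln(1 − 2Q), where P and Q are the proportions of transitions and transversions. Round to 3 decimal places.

0.585

P = 5/821 ≈ 0.00609 and Q = 306/821 ≈ 0.372716.
Under the Kimura two-parameter model, d = −½ ln(1 − 2P − Q) − ¼ ln(1 − 2Q).
1 − 2P − Q = 0.615104, giving −½ ln(0.615104) = 0.242982.
1 − 2Q = 0.254568, giving −¼ ln(0.254568) = 0.342047.
d = 0.242982 + 0.342047 = 0.585029.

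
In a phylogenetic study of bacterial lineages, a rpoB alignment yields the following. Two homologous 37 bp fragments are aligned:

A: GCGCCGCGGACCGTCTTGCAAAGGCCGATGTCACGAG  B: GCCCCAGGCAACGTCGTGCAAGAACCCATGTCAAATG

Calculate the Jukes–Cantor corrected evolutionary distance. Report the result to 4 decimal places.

0.4740

The sequences differ at 13 of 37 sites, so p = 13/37 ≈ 0.351351.
d = −(3/4) ln(1 − 4p/3) = −0.75 ln(1 − 0.468468) = −0.75 ln(0.531532)
  = −0.75 × (-0.631992) = 0.473994 substitutions/site.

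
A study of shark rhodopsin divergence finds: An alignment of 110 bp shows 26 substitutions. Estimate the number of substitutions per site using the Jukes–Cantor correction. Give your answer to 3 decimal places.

p = 26/110 ≈ 0.236364.
d = −(3/4) ln(1 − 4p/3) = −0.75 ln(1 − 0.315152) = −0.75 ln(0.684848)
  = −0.75 × (-0.378558) = 0.283919 substitutions/site.

0.284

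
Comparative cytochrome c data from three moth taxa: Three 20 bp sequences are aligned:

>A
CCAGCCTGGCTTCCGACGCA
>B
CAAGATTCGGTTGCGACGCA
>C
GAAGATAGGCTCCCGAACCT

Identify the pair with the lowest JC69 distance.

A–B: 6/20 differ, p = 0.300, d = 0.383.
A–C: 9/20 differ, p = 0.450, d = 0.687.
B–C: 9/20 differ, p = 0.450, d = 0.687.
The smallest distance is between A and B.

A and B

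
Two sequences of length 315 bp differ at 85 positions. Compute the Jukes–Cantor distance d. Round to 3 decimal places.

0.334

p = 85/315 ≈ 0.269841.
d = −(3/4) ln(1 − 4p/3) = −0.75 ln(1 − 0.359788) = −0.75 ln(0.640212)
  = −0.75 × (-0.445956) = 0.334467 substitutions/site.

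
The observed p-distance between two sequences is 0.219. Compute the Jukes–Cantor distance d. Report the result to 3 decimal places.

d = −(3/4) ln(1 − 4p/3) = −0.75 ln(1 − 0.292) = −0.75 ln(0.708)
  = −0.75 × (-0.345311) = 0.258983 substitutions/site.

0.259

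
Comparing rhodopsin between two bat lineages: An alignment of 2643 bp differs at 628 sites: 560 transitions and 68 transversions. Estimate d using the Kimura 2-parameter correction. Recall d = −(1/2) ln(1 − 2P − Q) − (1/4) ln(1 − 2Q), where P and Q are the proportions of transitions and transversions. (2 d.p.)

0.31

P = 560/2643 ≈ 0.21188 and Q = 68/2643 ≈ 0.025728.
Under the Kimura two-parameter model, d = −½ ln(1 − 2P − Q) − ¼ ln(1 − 2Q).
1 − 2P − Q = 0.550512, giving −½ ln(0.550512) = 0.298453.
1 − 2Q = 0.948544, giving −¼ ln(0.948544) = 0.013207.
d = 0.298453 + 0.013207 = 0.311660.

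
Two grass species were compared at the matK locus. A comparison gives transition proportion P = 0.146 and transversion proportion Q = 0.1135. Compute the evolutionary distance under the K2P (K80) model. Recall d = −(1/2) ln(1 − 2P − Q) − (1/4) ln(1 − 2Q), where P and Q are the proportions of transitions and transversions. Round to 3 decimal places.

0.324

Under the Kimura two-parameter model, d = −½ ln(1 − 2P − Q) − ¼ ln(1 − 2Q).
1 − 2P − Q = 0.5945, giving −½ ln(0.5945) = 0.260017.
1 − 2Q = 0.773, giving −¼ ln(0.773) = 0.064369.
d = 0.260017 + 0.064369 = 0.324386.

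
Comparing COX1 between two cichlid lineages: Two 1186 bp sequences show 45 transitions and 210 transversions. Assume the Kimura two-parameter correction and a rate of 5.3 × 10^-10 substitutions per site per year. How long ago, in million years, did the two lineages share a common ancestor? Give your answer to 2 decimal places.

240.66

P = 45/1186 ≈ 0.037943 and Q = 210/1186 ≈ 0.177066.
Under the Kimura two-parameter model, d = −½ ln(1 − 2P − Q) − ¼ ln(1 − 2Q).
1 − 2P − Q = 0.747048, giving −½ ln(0.747048) = 0.145813.
1 − 2Q = 0.645868, giving −¼ ln(0.645868) = 0.109290.
d = 0.145813 + 0.109290 = 0.255103.
Under a molecular clock d = 2μt, so t = d/(2μ) = 0.255103 / (2 × 5.3 × 10^-10) = 240.66 million years.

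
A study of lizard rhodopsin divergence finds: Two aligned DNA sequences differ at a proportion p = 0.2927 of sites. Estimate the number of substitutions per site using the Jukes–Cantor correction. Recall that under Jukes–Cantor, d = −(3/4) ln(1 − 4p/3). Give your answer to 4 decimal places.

d = −(3/4) ln(1 − 4p/3) = −0.75 ln(1 − 0.390267) = −0.75 ln(0.609733)
  = −0.75 × (-0.494734) = 0.371051 substitutions/site.

0.3711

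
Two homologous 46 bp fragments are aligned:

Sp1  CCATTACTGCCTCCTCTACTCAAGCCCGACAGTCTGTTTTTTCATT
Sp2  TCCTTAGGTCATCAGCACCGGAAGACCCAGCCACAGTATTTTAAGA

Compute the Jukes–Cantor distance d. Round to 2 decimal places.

The sequences differ at 23 of 46 sites, so p = 23/46 = 0.5.
d = −(3/4) ln(1 − 4p/3) = −0.75 ln(1 − 0.666667) = −0.75 ln(0.333333)
  = −0.75 × (-1.098613) = 0.823960 substitutions/site.

0.82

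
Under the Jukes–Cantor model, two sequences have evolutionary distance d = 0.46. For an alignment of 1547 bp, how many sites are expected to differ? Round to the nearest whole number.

532

Invert JC69: p = (3/4)(1 − e^(−4d/3)) = 0.75 × (1 − e^(-0.613333)) = 0.75 × (1 − 0.541543) = 0.343843.
Expected differing sites = pL ≈ 0.343843 × 1547 = 531.925121 ≈ 532.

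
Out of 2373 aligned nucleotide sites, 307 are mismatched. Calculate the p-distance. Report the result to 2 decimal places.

0.13

p = 307/2373 = 0.129372… ≈ 0.13 (to 2 d.p.).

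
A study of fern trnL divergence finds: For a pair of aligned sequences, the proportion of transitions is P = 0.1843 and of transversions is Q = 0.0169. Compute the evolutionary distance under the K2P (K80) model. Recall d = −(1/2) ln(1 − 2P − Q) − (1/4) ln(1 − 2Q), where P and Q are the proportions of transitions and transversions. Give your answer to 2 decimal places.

Under the Kimura two-parameter model, d = −½ ln(1 − 2P − Q) − ¼ ln(1 − 2Q).
1 − 2P − Q = 0.6145, giving −½ ln(0.6145) = 0.243473.
1 − 2Q = 0.9662, giving −¼ ln(0.9662) = 0.008596.
d = 0.243473 + 0.008596 = 0.252069.

0.25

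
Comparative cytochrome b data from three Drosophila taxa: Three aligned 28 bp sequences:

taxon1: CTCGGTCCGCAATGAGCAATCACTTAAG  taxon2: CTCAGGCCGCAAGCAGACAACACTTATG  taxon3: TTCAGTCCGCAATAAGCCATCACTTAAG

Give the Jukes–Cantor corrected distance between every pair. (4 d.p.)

taxon1–taxon2: 8/28 sites differ → p ≈ 0.285714, d = −0.75 ln(1 − 0.380952) = 0.359679 ≈ 0.3597.
taxon1–taxon3: 4/28 sites differ → p ≈ 0.142857, d = −0.75 ln(1 − 0.190476) = 0.158482 ≈ 0.1585.
taxon2–taxon3: 7/28 sites differ → p = 0.25, d = −0.75 ln(1 − 0.333333) = 0.304098 ≈ 0.3041.

d(taxon1,taxon2) = 0.3597, d(taxon1,taxon3) = 0.1585, d(taxon2,taxon3) = 0.3041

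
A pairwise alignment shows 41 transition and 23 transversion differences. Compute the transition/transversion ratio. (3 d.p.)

1.783

R = 41/23 = 1.782608… ≈ 1.783 (to 3 d.p.).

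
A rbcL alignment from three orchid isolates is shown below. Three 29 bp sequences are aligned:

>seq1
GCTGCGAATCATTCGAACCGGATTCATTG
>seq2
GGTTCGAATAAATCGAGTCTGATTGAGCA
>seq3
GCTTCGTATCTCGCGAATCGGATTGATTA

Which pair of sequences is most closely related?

seq1 and seq3

seq1–seq2: 11/29 differ, p = 0.379, d = 0.529.
seq1–seq3: 8/29 differ, p = 0.276, d = 0.344.
seq2–seq3: 10/29 differ, p = 0.345, d = 0.462.
The smallest distance is between seq1 and seq3.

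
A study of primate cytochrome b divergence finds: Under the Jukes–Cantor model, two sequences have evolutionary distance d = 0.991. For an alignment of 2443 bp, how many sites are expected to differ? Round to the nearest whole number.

1343

Invert JC69: p = (3/4)(1 − e^(−4d/3)) = 0.75 × (1 − e^(-1.321333)) = 0.75 × (1 − 0.266779) = 0.549916.
Expected differing sites = pL ≈ 0.549916 × 2443 = 1343.444788 ≈ 1343.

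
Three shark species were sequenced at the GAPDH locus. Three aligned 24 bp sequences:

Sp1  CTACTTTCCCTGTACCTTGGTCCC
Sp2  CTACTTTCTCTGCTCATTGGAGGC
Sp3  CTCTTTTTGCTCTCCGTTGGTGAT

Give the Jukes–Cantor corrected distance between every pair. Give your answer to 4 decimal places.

d(Sp1,Sp2) = 0.3694, d(Sp1,Sp3) = 0.6082, d(Sp2,Sp3) = 0.7083

Sp1–Sp2: 7/24 sites differ → p ≈ 0.291667, d = −0.75 ln(1 − 0.388889) = 0.369358 ≈ 0.3694.
Sp1–Sp3: 10/24 sites differ → p ≈ 0.416667, d = −0.75 ln(1 − 0.555556) = 0.608198 ≈ 0.6082.
Sp2–Sp3: 11/24 sites differ → p ≈ 0.458333, d = −0.75 ln(1 − 0.611111) = 0.708346 ≈ 0.7083.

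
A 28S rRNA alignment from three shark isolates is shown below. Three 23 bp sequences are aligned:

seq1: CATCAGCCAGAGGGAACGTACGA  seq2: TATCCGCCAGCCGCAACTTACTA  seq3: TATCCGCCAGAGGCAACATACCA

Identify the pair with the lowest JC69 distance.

seq2 and seq3

seq1–seq2: 7/23 differ, p = 0.304, d = 0.390.
seq1–seq3: 5/23 differ, p = 0.217, d = 0.257.
seq2–seq3: 4/23 differ, p = 0.174, d = 0.198.
The smallest distance is between seq2 and seq3.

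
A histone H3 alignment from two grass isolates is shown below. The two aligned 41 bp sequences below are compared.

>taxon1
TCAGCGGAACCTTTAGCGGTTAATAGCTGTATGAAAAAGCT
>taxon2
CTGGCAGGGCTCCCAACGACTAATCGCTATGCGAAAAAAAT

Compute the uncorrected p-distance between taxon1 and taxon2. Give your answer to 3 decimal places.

0.463

The sequences differ at 19 of 41 positions.
p = 19/41 = 0.463414… ≈ 0.463 (to 3 d.p.).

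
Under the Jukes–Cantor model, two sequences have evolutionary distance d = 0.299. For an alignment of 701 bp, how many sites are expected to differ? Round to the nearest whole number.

Invert JC69: p = (3/4)(1 − e^(−4d/3)) = 0.75 × (1 − e^(-0.398667)) = 0.75 × (1 − 0.671214) = 0.246590.
Expected differing sites = pL ≈ 0.246590 × 701 = 172.85959 ≈ 173.

173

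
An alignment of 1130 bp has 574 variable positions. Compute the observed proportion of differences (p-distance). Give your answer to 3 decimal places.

p = 574/1130 = 0.507964… ≈ 0.508 (to 3 d.p.).

0.508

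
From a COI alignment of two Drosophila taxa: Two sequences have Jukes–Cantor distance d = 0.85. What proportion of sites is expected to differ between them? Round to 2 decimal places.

0.51

p = (3/4)(1 − e^(−4d/3)) = 0.75 × (1 − e^(-1.133333)) = 0.75 × (1 − 0.321958) = 0.508532.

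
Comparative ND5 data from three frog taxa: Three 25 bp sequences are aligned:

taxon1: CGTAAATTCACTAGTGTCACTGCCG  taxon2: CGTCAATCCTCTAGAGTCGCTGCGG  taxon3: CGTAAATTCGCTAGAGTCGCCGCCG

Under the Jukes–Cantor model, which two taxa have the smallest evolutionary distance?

taxon1–taxon2: 6/25 differ, p = 0.240, d = 0.289.
taxon1–taxon3: 4/25 differ, p = 0.160, d = 0.180.
taxon2–taxon3: 5/25 differ, p = 0.200, d = 0.233.
The smallest distance is between taxon1 and taxon3.

taxon1 and taxon3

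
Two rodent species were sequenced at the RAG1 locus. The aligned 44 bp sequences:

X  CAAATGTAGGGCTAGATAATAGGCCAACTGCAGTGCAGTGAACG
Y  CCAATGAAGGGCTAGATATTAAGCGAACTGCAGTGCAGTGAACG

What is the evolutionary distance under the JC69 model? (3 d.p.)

The sequences differ at 5 of 44 sites (2, 7, 19, 22, 25), so p = 5/44 ≈ 0.113636.
d = −(3/4) ln(1 − 4p/3) = −0.75 ln(1 − 0.151515) = −0.75 ln(0.848485)
  = −0.75 × (-0.164303) = 0.123227 substitutions/site.

0.123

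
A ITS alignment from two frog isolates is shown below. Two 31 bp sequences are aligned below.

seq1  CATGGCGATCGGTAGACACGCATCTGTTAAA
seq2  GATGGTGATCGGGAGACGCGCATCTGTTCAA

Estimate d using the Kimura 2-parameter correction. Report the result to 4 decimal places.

Of 31 sites, 2 differences are transitions and 3 are transversions, so P = 2/31 ≈ 0.064516 and Q = 3/31 ≈ 0.096774.
Under the Kimura two-parameter model, d = −½ ln(1 − 2P − Q) − ¼ ln(1 − 2Q).
1 − 2P − Q = 0.774194, giving −½ ln(0.774194) = 0.127966.
1 − 2Q = 0.806452, giving −¼ ln(0.806452) = 0.053778.
d = 0.127966 + 0.053778 = 0.181744.

0.1817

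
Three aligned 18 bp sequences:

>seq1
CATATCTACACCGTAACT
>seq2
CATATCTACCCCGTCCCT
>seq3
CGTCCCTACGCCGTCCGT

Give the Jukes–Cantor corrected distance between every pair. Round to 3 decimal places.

d(seq1,seq2) = 0.188, d(seq1,seq3) = 0.548, d(seq2,seq3) = 0.347

seq1–seq2: 3/18 sites differ → p ≈ 0.166667, d = −0.75 ln(1 − 0.222223) = 0.188487 ≈ 0.188.
seq1–seq3: 7/18 sites differ → p ≈ 0.388889, d = −0.75 ln(1 − 0.518519) = 0.548166 ≈ 0.548.
seq2–seq3: 5/18 sites differ → p ≈ 0.277778, d = −0.75 ln(1 − 0.370371) = 0.346968 ≈ 0.347.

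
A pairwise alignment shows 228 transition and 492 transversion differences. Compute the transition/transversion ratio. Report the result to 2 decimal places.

R = 228/492 = 0.463414… ≈ 0.46 (to 2 d.p.).

0.46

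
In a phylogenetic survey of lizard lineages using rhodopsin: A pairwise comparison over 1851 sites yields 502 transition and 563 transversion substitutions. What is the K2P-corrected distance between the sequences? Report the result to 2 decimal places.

P = 502/1851 ≈ 0.271205 and Q = 563/1851 ≈ 0.30416.
Under the Kimura two-parameter model, d = −½ ln(1 − 2P − Q) − ¼ ln(1 − 2Q).
1 − 2P − Q = 0.15343, giving −½ ln(0.15343) = 0.937255.
1 − 2Q = 0.39168, giving −¼ ln(0.39168) = 0.234328.
d = 0.937255 + 0.234328 = 1.171583.

1.17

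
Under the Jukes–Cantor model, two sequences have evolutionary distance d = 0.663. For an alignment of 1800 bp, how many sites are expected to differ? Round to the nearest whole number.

Invert JC69: p = (3/4)(1 − e^(−4d/3)) = 0.75 × (1 − e^(-0.884)) = 0.75 × (1 − 0.413127) = 0.440155.
Expected differing sites = pL ≈ 0.440155 × 1800 = 792.279 ≈ 792.

792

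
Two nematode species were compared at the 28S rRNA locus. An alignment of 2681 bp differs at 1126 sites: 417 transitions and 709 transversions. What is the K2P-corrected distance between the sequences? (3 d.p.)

P = 417/2681 ≈ 0.155539 and Q = 709/2681 ≈ 0.264454.
Under the Kimura two-parameter model, d = −½ ln(1 − 2P − Q) − ¼ ln(1 − 2Q).
1 − 2P − Q = 0.424468, giving −½ ln(0.424468) = 0.428459.
1 − 2Q = 0.471092, giving −¼ ln(0.471092) = 0.188175.
d = 0.428459 + 0.188175 = 0.616634.

0.617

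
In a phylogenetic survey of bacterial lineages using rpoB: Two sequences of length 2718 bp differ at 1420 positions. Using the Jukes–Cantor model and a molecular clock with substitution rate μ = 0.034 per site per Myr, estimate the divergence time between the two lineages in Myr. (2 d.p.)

13.15

p = 1420/2718 ≈ 0.522443.
d = −(3/4) ln(1 − 4p/3) = −0.75 ln(1 − 0.696591) = −0.75 ln(0.303409)
  = −0.75 × (-1.192674) = 0.894506 substitutions/site.
Under a molecular clock d = 2μt, so t = d/(2μ) = 0.894506 / (2 × 0.034) = 13.15 Myr.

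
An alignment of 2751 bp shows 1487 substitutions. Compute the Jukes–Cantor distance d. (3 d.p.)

0.957

p = 1487/2751 ≈ 0.540531.
d = −(3/4) ln(1 − 4p/3) = −0.75 ln(1 − 0.720708) = −0.75 ln(0.279292)
  = −0.75 × (-1.275497) = 0.956623 substitutions/site.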